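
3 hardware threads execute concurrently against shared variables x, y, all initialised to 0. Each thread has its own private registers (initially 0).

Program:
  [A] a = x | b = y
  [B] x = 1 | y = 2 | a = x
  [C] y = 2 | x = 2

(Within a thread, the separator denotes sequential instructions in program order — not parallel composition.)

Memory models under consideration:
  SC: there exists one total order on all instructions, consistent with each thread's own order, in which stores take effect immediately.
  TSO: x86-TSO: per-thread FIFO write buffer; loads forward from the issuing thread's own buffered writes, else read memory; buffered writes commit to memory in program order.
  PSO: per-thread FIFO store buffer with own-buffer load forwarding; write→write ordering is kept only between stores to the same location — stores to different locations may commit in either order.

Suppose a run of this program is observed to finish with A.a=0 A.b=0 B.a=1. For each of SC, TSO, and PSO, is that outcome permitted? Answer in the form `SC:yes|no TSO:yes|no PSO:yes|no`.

outcome vector order: (A.a,A.b,B.a)
SC (10): 0/0/1, 0/0/2, 0/2/1, 0/2/2, 1/0/1, 1/0/2, 1/2/1, 1/2/2, 2/2/1, 2/2/2
TSO (10): 0/0/1, 0/0/2, 0/2/1, 0/2/2, 1/0/1, 1/0/2, 1/2/1, 1/2/2, 2/2/1, 2/2/2
PSO (12): 0/0/1, 0/0/2, 0/2/1, 0/2/2, 1/0/1, 1/0/2, 1/2/1, 1/2/2, 2/0/1, 2/0/2, 2/2/1, 2/2/2
target 0/0/1 ∈ {SC,TSO,PSO}

SC:yes TSO:yes PSO:yes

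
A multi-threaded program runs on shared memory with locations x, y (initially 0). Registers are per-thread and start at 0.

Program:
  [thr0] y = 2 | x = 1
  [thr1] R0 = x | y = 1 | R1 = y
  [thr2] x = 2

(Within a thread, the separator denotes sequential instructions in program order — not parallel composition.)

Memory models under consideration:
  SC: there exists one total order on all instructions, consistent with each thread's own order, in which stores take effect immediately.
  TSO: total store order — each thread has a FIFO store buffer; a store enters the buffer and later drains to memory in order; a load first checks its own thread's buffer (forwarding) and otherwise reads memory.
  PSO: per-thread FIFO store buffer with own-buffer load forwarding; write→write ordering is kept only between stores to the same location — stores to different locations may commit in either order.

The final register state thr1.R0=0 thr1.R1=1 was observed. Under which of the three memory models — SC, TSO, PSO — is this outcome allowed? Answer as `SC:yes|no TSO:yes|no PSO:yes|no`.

SC:yes TSO:yes PSO:yes

outcome vector order: (thr1.R0,thr1.R1)
SC: 5 outcomes — {01, 02, 11, 21, 22}
TSO: 5 outcomes — {01, 02, 11, 21, 22}
PSO: 6 outcomes — {01, 02, 11, 12, 21, 22}
target 01 ∈ {SC,TSO,PSO}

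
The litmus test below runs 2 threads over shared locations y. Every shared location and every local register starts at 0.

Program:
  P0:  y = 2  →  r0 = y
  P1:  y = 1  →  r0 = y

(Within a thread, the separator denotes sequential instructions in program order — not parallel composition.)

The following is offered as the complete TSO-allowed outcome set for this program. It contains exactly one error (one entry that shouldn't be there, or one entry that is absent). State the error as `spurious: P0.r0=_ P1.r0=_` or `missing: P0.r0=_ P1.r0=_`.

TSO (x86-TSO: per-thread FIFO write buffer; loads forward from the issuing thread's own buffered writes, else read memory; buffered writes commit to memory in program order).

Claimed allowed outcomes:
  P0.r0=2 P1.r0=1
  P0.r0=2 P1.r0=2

missing: P0.r0=1 P1.r0=1

outcome vector order: (P0.r0,P1.r0)
TSO: 3 outcomes — {1/1; 2/1; 2/2}
TSO∖claimed = {1/1}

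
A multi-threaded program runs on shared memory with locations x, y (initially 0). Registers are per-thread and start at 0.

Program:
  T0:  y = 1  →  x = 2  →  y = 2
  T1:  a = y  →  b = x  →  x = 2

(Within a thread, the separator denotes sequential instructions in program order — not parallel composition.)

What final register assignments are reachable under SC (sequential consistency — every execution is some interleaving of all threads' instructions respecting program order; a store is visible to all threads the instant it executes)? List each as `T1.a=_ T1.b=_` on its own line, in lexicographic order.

T1.a=0 T1.b=0
T1.a=0 T1.b=2
T1.a=1 T1.b=0
T1.a=1 T1.b=2
T1.a=2 T1.b=2

outcome vector order: (T1.a,T1.b)
|SC outcomes| = 5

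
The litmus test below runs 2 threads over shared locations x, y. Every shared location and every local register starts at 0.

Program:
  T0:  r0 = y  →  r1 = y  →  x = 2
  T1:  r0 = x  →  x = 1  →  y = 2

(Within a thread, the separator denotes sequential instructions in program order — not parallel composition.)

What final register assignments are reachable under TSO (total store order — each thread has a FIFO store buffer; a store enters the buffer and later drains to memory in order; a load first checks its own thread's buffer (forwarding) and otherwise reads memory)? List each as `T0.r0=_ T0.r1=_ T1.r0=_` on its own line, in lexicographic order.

T0.r0=0 T0.r1=0 T1.r0=0
T0.r0=0 T0.r1=0 T1.r0=2
T0.r0=0 T0.r1=2 T1.r0=0
T0.r0=2 T0.r1=2 T1.r0=0

outcome vector order: (T0.r0,T0.r1,T1.r0)
|TSO outcomes| = 4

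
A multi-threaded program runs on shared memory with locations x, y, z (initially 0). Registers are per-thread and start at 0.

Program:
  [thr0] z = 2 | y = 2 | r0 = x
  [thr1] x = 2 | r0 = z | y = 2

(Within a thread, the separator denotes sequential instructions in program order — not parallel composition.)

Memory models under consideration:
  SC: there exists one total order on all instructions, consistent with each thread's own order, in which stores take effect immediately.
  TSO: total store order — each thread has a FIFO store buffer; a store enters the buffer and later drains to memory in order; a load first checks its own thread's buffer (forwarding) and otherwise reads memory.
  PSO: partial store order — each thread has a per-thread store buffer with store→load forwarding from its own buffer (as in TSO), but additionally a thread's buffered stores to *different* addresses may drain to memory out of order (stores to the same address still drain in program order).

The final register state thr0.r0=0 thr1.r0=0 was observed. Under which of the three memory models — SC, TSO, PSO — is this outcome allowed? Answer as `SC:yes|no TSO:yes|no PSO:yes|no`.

outcome vector order: (thr0.r0,thr1.r0)
[SC] allowed = {<0 2>; <2 0>; <2 2>}
[TSO] allowed = {<0 0>; <0 2>; <2 0>; <2 2>}
[PSO] allowed = {<0 0>; <0 2>; <2 0>; <2 2>}
target <0 0> ∈ {TSO,PSO}

SC:no TSO:yes PSO:yes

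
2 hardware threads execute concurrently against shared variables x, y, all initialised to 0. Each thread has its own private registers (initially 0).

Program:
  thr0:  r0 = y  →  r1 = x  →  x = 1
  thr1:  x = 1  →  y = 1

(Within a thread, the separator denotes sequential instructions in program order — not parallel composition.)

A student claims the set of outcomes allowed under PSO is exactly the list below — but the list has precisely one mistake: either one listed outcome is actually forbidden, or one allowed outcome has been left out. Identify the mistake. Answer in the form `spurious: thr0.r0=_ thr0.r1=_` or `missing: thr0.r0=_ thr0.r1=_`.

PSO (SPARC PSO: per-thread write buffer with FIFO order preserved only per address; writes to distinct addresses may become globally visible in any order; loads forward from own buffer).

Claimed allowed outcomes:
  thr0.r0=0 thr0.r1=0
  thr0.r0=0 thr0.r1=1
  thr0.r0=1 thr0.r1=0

missing: thr0.r0=1 thr0.r1=1

outcome vector order: (thr0.r0,thr0.r1)
under PSO → <0 0>, <0 1>, <1 0>, <1 1>
PSO∖claimed = {<1 1>}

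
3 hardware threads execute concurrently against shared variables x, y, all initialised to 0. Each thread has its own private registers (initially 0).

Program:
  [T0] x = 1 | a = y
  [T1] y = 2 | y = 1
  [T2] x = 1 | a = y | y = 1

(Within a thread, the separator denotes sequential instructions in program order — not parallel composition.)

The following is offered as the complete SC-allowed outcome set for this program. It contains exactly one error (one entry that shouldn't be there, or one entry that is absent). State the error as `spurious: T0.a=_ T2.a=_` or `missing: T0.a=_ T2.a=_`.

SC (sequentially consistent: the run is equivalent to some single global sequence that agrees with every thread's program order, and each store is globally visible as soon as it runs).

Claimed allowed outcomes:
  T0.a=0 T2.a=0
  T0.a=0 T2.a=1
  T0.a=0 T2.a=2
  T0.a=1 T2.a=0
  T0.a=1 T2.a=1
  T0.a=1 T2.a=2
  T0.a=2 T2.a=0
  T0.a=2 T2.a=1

outcome vector order: (T0.a,T2.a)
[SC] allowed = {(0,0) (0,1) (0,2) (1,0) (1,1) (1,2) (2,0) (2,1) (2,2)}
SC∖claimed = {(2,2)}

missing: T0.a=2 T2.a=2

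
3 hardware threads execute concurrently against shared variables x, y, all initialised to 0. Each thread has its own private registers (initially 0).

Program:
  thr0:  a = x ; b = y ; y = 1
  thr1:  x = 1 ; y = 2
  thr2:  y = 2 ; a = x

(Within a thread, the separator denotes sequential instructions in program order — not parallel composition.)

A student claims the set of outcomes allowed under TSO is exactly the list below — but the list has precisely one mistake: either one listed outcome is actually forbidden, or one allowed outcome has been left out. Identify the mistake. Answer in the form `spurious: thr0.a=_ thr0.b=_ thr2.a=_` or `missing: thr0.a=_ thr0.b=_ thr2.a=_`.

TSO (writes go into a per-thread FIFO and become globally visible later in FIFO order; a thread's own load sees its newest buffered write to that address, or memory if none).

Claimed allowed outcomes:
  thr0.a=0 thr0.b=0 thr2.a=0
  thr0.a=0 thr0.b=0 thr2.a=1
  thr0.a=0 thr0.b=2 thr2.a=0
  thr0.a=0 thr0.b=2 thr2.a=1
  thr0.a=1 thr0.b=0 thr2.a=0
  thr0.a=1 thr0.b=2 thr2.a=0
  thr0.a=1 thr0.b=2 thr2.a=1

outcome vector order: (thr0.a,thr0.b,thr2.a)
TSO (8): 0/0/0, 0/0/1, 0/2/0, 0/2/1, 1/0/0, 1/0/1, 1/2/0, 1/2/1
TSO∖claimed = {1/0/1}

missing: thr0.a=1 thr0.b=0 thr2.a=1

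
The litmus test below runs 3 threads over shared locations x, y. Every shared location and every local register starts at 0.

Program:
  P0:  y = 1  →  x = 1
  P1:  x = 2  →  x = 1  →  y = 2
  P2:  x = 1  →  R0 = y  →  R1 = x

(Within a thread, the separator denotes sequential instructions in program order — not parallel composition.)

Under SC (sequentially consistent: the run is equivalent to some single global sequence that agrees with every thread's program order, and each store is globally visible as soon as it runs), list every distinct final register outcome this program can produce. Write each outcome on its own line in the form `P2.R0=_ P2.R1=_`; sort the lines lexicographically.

outcome vector order: (P2.R0,P2.R1)
|SC outcomes| = 5

P2.R0=0 P2.R1=1
P2.R0=0 P2.R1=2
P2.R0=1 P2.R1=1
P2.R0=1 P2.R1=2
P2.R0=2 P2.R1=1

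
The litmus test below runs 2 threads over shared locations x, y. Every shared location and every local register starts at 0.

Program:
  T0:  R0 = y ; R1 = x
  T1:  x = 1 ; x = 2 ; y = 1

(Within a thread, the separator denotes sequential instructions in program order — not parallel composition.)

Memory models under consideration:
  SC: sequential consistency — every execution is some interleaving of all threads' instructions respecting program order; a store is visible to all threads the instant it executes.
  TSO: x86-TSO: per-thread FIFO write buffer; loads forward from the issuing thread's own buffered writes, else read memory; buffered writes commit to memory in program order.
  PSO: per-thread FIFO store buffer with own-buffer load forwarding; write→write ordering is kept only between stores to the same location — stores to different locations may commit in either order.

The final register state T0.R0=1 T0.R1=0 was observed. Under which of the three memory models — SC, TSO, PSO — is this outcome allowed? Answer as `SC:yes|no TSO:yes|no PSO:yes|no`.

outcome vector order: (T0.R0,T0.R1)
SC: 4 outcomes — {0/0 0/1 0/2 1/2}
TSO: 4 outcomes — {0/0 0/1 0/2 1/2}
PSO: 6 outcomes — {0/0 0/1 0/2 1/0 1/1 1/2}
target 1/0 ∈ {PSO}

SC:no TSO:no PSO:yes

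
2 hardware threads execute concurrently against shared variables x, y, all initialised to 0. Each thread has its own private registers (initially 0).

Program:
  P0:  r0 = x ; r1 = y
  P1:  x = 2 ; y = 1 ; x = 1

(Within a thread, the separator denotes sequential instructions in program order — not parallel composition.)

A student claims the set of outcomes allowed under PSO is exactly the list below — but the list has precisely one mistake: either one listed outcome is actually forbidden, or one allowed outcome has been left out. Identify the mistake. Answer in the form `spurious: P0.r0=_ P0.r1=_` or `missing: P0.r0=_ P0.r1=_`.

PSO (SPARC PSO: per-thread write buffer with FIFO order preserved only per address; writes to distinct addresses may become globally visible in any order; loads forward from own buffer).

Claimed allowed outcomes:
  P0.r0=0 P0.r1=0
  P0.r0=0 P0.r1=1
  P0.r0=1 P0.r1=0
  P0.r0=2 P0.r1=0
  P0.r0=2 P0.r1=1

missing: P0.r0=1 P0.r1=1

outcome vector order: (P0.r0,P0.r1)
PSO (6): <0 0>, <0 1>, <1 0>, <1 1>, <2 0>, <2 1>
PSO∖claimed = {<1 1>}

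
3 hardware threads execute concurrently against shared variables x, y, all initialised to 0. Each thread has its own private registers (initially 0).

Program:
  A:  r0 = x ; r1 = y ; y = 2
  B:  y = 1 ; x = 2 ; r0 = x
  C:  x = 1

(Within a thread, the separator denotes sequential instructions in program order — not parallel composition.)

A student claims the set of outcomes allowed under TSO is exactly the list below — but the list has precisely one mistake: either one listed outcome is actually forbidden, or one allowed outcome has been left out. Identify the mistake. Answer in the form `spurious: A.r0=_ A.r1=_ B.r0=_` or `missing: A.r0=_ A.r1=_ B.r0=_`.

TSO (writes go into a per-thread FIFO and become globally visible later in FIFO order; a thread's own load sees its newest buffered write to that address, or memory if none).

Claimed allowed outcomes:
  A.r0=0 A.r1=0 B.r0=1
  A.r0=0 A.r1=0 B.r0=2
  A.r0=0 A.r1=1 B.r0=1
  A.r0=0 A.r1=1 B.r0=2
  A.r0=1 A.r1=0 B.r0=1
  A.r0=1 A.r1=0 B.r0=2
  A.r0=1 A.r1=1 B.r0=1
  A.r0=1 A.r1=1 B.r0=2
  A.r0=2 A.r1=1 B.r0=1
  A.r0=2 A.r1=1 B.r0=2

spurious: A.r0=1 A.r1=0 B.r0=1

outcome vector order: (A.r0,A.r1,B.r0)
TSO (9): 001; 002; 011; 012; 102; 111; 112; 211; 212
claimed∖TSO = {101}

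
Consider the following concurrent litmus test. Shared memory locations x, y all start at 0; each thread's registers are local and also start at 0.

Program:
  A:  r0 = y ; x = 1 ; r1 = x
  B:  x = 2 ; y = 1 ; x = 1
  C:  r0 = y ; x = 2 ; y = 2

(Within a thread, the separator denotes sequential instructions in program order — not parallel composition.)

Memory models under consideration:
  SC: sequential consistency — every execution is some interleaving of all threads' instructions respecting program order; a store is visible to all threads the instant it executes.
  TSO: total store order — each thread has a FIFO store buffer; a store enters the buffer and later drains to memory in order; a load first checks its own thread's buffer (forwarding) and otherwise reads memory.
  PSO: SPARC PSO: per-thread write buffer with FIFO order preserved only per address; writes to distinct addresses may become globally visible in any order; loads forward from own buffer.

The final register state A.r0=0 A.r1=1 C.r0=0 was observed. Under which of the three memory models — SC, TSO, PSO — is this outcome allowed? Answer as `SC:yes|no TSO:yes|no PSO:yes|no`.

SC:yes TSO:yes PSO:yes

outcome vector order: (A.r0,A.r1,C.r0)
SC: 11 outcomes — {<0 1 0>; <0 1 1>; <0 2 0>; <0 2 1>; <1 1 0>; <1 1 1>; <1 2 0>; <1 2 1>; <2 1 0>; <2 1 1>; <2 2 0>}
TSO: 11 outcomes — {<0 1 0>; <0 1 1>; <0 2 0>; <0 2 1>; <1 1 0>; <1 1 1>; <1 2 0>; <1 2 1>; <2 1 0>; <2 1 1>; <2 2 0>}
PSO: 12 outcomes — {<0 1 0>; <0 1 1>; <0 2 0>; <0 2 1>; <1 1 0>; <1 1 1>; <1 2 0>; <1 2 1>; <2 1 0>; <2 1 1>; <2 2 0>; <2 2 1>}
target <0 1 0> ∈ {SC,TSO,PSO}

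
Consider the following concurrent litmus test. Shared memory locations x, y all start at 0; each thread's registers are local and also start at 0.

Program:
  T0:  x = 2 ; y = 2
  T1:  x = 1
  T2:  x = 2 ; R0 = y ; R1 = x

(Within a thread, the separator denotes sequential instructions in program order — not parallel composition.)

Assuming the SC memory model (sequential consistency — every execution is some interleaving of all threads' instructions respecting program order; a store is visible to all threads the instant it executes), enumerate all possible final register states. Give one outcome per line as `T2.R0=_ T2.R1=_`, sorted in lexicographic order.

outcome vector order: (T2.R0,T2.R1)
|SC outcomes| = 4

T2.R0=0 T2.R1=1
T2.R0=0 T2.R1=2
T2.R0=2 T2.R1=1
T2.R0=2 T2.R1=2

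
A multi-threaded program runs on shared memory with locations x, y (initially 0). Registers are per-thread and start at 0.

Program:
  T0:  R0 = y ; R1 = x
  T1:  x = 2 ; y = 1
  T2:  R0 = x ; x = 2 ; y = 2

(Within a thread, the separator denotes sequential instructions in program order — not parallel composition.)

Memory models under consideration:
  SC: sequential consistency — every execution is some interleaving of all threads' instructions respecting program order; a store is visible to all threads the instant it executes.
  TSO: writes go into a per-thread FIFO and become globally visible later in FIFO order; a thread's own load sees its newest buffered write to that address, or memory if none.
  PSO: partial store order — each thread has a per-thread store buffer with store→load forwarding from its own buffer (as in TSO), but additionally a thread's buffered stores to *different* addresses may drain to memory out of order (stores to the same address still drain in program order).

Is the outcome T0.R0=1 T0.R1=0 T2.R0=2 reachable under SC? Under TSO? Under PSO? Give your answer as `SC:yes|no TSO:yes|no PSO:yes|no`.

SC:no TSO:no PSO:yes

outcome vector order: (T0.R0,T0.R1,T2.R0)
[SC] allowed = {0/0/0; 0/0/2; 0/2/0; 0/2/2; 1/2/0; 1/2/2; 2/2/0; 2/2/2}
[TSO] allowed = {0/0/0; 0/0/2; 0/2/0; 0/2/2; 1/2/0; 1/2/2; 2/2/0; 2/2/2}
[PSO] allowed = {0/0/0; 0/0/2; 0/2/0; 0/2/2; 1/0/0; 1/0/2; 1/2/0; 1/2/2; 2/0/0; 2/2/0; 2/2/2}
target 1/0/2 ∈ {PSO}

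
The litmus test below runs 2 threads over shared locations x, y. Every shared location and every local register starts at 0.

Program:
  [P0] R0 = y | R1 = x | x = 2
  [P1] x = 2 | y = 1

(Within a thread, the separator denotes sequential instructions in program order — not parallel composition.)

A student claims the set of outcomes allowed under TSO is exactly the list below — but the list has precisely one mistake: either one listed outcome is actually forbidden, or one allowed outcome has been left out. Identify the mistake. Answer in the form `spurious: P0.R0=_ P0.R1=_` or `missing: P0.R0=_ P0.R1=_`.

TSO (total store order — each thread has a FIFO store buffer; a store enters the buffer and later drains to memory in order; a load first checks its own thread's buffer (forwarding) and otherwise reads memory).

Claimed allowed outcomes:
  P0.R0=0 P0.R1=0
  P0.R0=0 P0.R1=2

outcome vector order: (P0.R0,P0.R1)
under TSO → (0,0), (0,2), (1,2)
TSO∖claimed = {(1,2)}

missing: P0.R0=1 P0.R1=2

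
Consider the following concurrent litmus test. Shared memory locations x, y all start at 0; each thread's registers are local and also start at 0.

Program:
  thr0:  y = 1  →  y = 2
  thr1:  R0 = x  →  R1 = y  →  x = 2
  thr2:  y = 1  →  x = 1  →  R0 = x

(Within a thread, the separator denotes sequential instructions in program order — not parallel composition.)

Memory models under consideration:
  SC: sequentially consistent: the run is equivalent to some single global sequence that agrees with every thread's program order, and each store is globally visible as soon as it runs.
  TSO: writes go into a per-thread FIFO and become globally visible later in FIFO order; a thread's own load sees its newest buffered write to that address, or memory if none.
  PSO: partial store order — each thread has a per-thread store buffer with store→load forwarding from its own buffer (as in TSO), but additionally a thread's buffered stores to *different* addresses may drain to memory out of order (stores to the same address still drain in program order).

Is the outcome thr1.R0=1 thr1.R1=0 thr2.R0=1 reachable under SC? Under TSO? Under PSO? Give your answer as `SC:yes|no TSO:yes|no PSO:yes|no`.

outcome vector order: (thr1.R0,thr1.R1,thr2.R0)
under SC → 0/0/1 0/0/2 0/1/1 0/1/2 0/2/1 0/2/2 1/1/1 1/1/2 1/2/1 1/2/2
under TSO → 0/0/1 0/0/2 0/1/1 0/1/2 0/2/1 0/2/2 1/1/1 1/1/2 1/2/1 1/2/2
under PSO → 0/0/1 0/0/2 0/1/1 0/1/2 0/2/1 0/2/2 1/0/1 1/0/2 1/1/1 1/1/2 1/2/1 1/2/2
target 1/0/1 ∈ {PSO}

SC:no TSO:no PSO:yes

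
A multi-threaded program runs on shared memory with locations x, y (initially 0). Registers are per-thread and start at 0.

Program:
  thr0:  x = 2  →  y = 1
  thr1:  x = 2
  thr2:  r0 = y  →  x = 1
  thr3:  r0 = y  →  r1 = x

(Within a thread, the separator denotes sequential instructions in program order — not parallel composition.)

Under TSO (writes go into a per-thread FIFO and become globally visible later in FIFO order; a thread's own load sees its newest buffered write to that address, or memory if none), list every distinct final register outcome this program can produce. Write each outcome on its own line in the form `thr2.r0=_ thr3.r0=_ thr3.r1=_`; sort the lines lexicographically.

thr2.r0=0 thr3.r0=0 thr3.r1=0
thr2.r0=0 thr3.r0=0 thr3.r1=1
thr2.r0=0 thr3.r0=0 thr3.r1=2
thr2.r0=0 thr3.r0=1 thr3.r1=1
thr2.r0=0 thr3.r0=1 thr3.r1=2
thr2.r0=1 thr3.r0=0 thr3.r1=0
thr2.r0=1 thr3.r0=0 thr3.r1=1
thr2.r0=1 thr3.r0=0 thr3.r1=2
thr2.r0=1 thr3.r0=1 thr3.r1=1
thr2.r0=1 thr3.r0=1 thr3.r1=2

outcome vector order: (thr2.r0,thr3.r0,thr3.r1)
|TSO outcomes| = 10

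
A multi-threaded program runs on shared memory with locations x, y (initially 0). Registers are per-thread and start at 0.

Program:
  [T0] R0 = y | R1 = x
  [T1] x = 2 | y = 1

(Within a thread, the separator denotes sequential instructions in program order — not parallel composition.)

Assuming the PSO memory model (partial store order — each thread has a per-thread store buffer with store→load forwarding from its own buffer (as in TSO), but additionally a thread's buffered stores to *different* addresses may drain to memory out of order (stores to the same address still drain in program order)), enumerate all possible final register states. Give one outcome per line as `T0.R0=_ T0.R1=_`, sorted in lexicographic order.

outcome vector order: (T0.R0,T0.R1)
|PSO outcomes| = 4

T0.R0=0 T0.R1=0
T0.R0=0 T0.R1=2
T0.R0=1 T0.R1=0
T0.R0=1 T0.R1=2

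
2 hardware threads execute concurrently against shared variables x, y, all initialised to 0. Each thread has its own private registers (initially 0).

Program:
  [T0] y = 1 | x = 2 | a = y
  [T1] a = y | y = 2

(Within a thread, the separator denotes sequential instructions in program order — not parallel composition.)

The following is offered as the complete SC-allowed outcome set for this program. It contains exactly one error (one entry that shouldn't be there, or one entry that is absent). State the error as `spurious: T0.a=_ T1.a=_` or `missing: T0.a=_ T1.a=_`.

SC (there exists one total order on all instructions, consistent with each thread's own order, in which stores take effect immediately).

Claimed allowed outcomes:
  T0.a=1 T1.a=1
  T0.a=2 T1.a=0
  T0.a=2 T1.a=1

outcome vector order: (T0.a,T1.a)
SC (4): <1 0> <1 1> <2 0> <2 1>
SC∖claimed = {<1 0>}

missing: T0.a=1 T1.a=0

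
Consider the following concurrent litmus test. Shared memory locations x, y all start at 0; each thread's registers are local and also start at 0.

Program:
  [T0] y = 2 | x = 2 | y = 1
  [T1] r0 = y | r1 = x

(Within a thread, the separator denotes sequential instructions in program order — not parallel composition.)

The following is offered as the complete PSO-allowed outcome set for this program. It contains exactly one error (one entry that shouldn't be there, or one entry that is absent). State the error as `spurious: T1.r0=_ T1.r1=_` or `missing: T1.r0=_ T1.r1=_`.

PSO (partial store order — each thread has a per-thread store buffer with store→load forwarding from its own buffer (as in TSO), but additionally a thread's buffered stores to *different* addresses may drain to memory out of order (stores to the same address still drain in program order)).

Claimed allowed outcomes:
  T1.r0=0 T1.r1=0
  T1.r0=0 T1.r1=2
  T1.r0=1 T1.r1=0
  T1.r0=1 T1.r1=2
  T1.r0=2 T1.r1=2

outcome vector order: (T1.r0,T1.r1)
[PSO] allowed = {00; 02; 10; 12; 20; 22}
PSO∖claimed = {20}

missing: T1.r0=2 T1.r1=0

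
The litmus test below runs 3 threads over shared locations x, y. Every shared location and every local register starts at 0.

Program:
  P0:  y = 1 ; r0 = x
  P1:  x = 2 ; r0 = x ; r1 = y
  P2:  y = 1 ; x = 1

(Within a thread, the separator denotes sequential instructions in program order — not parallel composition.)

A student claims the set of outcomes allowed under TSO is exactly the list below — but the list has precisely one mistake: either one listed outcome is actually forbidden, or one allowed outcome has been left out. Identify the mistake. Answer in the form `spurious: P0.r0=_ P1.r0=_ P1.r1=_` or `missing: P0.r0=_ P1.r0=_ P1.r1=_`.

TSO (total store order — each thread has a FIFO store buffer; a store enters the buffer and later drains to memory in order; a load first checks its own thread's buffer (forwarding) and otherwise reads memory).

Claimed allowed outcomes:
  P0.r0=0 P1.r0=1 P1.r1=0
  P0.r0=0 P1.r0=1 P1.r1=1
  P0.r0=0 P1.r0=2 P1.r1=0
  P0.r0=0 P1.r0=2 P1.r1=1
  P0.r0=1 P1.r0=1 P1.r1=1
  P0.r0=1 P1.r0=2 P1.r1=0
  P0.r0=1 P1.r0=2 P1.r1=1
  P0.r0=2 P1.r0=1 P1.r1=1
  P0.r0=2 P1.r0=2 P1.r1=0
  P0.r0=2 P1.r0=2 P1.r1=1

spurious: P0.r0=0 P1.r0=1 P1.r1=0

outcome vector order: (P0.r0,P1.r0,P1.r1)
TSO: 9 outcomes — {(0,1,1) (0,2,0) (0,2,1) (1,1,1) (1,2,0) (1,2,1) (2,1,1) (2,2,0) (2,2,1)}
claimed∖TSO = {(0,1,0)}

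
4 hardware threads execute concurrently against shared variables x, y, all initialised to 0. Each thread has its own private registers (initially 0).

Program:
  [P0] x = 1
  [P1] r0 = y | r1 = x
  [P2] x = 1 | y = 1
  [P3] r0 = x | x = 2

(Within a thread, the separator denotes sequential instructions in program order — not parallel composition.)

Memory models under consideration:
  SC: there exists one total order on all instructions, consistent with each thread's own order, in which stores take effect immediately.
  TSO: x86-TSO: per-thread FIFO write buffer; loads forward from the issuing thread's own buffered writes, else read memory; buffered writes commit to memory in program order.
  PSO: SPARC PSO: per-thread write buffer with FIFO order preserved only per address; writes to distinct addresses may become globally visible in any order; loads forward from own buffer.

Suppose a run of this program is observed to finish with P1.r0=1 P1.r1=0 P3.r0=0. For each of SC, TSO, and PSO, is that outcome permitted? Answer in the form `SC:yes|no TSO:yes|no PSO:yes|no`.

SC:no TSO:no PSO:yes

outcome vector order: (P1.r0,P1.r1,P3.r0)
under SC → 0/0/0; 0/0/1; 0/1/0; 0/1/1; 0/2/0; 0/2/1; 1/1/0; 1/1/1; 1/2/0; 1/2/1
under TSO → 0/0/0; 0/0/1; 0/1/0; 0/1/1; 0/2/0; 0/2/1; 1/1/0; 1/1/1; 1/2/0; 1/2/1
under PSO → 0/0/0; 0/0/1; 0/1/0; 0/1/1; 0/2/0; 0/2/1; 1/0/0; 1/0/1; 1/1/0; 1/1/1; 1/2/0; 1/2/1
target 1/0/0 ∈ {PSO}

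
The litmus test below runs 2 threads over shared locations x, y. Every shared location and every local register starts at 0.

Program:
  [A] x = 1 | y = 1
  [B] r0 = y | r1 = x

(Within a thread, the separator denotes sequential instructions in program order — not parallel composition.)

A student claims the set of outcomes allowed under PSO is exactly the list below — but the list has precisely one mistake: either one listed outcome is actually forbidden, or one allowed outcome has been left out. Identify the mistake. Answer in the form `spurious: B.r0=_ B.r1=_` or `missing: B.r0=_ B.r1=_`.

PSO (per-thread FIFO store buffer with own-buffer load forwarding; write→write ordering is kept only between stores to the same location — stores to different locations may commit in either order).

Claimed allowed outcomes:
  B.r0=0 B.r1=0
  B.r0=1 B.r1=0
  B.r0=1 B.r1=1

missing: B.r0=0 B.r1=1

outcome vector order: (B.r0,B.r1)
under PSO → 00 01 10 11
PSO∖claimed = {01}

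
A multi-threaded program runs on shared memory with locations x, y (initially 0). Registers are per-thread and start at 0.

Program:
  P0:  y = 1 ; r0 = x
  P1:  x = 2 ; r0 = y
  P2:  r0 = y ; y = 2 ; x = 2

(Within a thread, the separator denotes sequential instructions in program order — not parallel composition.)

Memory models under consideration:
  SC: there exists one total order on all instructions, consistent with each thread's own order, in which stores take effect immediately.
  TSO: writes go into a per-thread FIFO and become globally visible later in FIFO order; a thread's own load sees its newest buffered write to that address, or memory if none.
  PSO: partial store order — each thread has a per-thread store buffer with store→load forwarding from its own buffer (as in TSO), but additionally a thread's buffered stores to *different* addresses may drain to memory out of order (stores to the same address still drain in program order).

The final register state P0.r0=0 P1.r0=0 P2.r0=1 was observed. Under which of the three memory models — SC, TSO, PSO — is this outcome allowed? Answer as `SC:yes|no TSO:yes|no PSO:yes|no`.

SC:no TSO:yes PSO:yes

outcome vector order: (P0.r0,P1.r0,P2.r0)
[SC] allowed = {(0,1,0); (0,1,1); (0,2,0); (0,2,1); (2,0,0); (2,0,1); (2,1,0); (2,1,1); (2,2,0); (2,2,1)}
[TSO] allowed = {(0,0,0); (0,0,1); (0,1,0); (0,1,1); (0,2,0); (0,2,1); (2,0,0); (2,0,1); (2,1,0); (2,1,1); (2,2,0); (2,2,1)}
[PSO] allowed = {(0,0,0); (0,0,1); (0,1,0); (0,1,1); (0,2,0); (0,2,1); (2,0,0); (2,0,1); (2,1,0); (2,1,1); (2,2,0); (2,2,1)}
target (0,0,1) ∈ {TSO,PSO}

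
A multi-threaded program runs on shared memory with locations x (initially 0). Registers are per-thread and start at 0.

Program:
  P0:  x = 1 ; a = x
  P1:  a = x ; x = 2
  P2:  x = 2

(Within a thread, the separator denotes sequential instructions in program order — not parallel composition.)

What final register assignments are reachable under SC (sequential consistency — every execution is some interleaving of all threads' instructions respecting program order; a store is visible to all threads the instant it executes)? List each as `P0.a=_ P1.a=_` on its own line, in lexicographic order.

P0.a=1 P1.a=0
P0.a=1 P1.a=1
P0.a=1 P1.a=2
P0.a=2 P1.a=0
P0.a=2 P1.a=1
P0.a=2 P1.a=2

outcome vector order: (P0.a,P1.a)
|SC outcomes| = 6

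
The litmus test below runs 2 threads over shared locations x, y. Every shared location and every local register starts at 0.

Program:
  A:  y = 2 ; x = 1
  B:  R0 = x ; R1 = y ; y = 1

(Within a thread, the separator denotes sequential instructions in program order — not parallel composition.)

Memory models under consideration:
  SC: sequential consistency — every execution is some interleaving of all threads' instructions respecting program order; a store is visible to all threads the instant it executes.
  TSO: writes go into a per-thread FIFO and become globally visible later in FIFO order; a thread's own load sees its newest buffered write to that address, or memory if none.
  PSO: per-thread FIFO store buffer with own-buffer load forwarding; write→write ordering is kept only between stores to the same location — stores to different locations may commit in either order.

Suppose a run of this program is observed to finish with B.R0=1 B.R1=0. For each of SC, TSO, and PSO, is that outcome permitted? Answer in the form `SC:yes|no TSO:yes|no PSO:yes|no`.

outcome vector order: (B.R0,B.R1)
under SC → (0,0); (0,2); (1,2)
under TSO → (0,0); (0,2); (1,2)
under PSO → (0,0); (0,2); (1,0); (1,2)
target (1,0) ∈ {PSO}

SC:no TSO:no PSO:yes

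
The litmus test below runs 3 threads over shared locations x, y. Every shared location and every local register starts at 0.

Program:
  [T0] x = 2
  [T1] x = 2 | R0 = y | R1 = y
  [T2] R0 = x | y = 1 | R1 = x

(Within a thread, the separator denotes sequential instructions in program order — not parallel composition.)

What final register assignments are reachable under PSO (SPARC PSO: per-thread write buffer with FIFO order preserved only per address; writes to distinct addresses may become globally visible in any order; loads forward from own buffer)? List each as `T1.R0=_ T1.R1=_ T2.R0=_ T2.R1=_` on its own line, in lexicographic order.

outcome vector order: (T1.R0,T1.R1,T2.R0,T2.R1)
|PSO outcomes| = 9

T1.R0=0 T1.R1=0 T2.R0=0 T2.R1=0
T1.R0=0 T1.R1=0 T2.R0=0 T2.R1=2
T1.R0=0 T1.R1=0 T2.R0=2 T2.R1=2
T1.R0=0 T1.R1=1 T2.R0=0 T2.R1=0
T1.R0=0 T1.R1=1 T2.R0=0 T2.R1=2
T1.R0=0 T1.R1=1 T2.R0=2 T2.R1=2
T1.R0=1 T1.R1=1 T2.R0=0 T2.R1=0
T1.R0=1 T1.R1=1 T2.R0=0 T2.R1=2
T1.R0=1 T1.R1=1 T2.R0=2 T2.R1=2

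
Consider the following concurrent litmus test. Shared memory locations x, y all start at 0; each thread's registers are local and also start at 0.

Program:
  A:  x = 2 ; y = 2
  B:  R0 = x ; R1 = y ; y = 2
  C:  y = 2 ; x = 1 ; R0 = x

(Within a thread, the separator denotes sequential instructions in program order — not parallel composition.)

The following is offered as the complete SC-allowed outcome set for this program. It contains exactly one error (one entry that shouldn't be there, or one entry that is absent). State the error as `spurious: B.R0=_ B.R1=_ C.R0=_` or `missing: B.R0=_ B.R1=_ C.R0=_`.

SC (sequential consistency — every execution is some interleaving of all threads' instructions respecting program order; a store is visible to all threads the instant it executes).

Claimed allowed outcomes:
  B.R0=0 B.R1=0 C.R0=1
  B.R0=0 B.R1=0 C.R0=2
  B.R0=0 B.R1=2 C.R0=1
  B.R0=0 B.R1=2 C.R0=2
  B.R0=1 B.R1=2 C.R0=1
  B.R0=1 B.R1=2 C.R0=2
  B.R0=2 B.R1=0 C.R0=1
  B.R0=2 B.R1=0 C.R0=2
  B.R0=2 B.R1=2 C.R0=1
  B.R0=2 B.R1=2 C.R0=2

outcome vector order: (B.R0,B.R1,C.R0)
SC: 9 outcomes — {001 002 021 022 121 122 201 221 222}
claimed∖SC = {202}

spurious: B.R0=2 B.R1=0 C.R0=2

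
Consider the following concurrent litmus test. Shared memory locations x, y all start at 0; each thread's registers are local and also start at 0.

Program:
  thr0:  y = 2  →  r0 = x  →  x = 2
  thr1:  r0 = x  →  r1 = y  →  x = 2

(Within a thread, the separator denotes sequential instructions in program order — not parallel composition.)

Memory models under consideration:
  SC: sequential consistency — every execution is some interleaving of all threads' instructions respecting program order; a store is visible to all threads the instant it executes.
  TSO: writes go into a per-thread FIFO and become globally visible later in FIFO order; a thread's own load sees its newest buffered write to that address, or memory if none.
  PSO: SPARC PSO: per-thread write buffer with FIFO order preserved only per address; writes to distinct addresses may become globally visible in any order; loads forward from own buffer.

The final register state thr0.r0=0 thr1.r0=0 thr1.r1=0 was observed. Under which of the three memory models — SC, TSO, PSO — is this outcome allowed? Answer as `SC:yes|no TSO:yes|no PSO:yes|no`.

SC:yes TSO:yes PSO:yes

outcome vector order: (thr0.r0,thr1.r0,thr1.r1)
under SC → 0/0/0, 0/0/2, 0/2/2, 2/0/0, 2/0/2
under TSO → 0/0/0, 0/0/2, 0/2/2, 2/0/0, 2/0/2
under PSO → 0/0/0, 0/0/2, 0/2/0, 0/2/2, 2/0/0, 2/0/2
target 0/0/0 ∈ {SC,TSO,PSO}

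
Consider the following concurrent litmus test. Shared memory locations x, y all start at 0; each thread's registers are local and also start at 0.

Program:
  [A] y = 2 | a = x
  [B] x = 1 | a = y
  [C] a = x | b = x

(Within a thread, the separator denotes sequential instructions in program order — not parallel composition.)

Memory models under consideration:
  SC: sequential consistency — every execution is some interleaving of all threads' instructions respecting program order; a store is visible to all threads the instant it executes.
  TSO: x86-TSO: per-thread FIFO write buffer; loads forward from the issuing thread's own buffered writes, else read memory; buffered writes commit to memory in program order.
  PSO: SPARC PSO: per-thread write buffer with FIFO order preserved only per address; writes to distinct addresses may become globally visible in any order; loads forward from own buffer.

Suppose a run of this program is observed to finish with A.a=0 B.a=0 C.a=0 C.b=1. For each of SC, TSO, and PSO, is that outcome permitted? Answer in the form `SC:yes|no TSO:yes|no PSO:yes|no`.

outcome vector order: (A.a,B.a,C.a,C.b)
SC: 9 outcomes — {(0,2,0,0); (0,2,0,1); (0,2,1,1); (1,0,0,0); (1,0,0,1); (1,0,1,1); (1,2,0,0); (1,2,0,1); (1,2,1,1)}
TSO: 12 outcomes — {(0,0,0,0); (0,0,0,1); (0,0,1,1); (0,2,0,0); (0,2,0,1); (0,2,1,1); (1,0,0,0); (1,0,0,1); (1,0,1,1); (1,2,0,0); (1,2,0,1); (1,2,1,1)}
PSO: 12 outcomes — {(0,0,0,0); (0,0,0,1); (0,0,1,1); (0,2,0,0); (0,2,0,1); (0,2,1,1); (1,0,0,0); (1,0,0,1); (1,0,1,1); (1,2,0,0); (1,2,0,1); (1,2,1,1)}
target (0,0,0,1) ∈ {TSO,PSO}

SC:no TSO:yes PSO:yes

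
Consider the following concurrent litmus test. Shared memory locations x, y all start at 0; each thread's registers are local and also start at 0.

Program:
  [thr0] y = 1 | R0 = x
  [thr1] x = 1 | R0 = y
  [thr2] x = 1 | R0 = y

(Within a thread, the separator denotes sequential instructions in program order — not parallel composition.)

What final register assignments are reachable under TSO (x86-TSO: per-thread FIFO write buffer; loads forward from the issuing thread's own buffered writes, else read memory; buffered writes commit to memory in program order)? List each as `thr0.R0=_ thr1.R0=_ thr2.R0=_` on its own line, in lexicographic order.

thr0.R0=0 thr1.R0=0 thr2.R0=0
thr0.R0=0 thr1.R0=0 thr2.R0=1
thr0.R0=0 thr1.R0=1 thr2.R0=0
thr0.R0=0 thr1.R0=1 thr2.R0=1
thr0.R0=1 thr1.R0=0 thr2.R0=0
thr0.R0=1 thr1.R0=0 thr2.R0=1
thr0.R0=1 thr1.R0=1 thr2.R0=0
thr0.R0=1 thr1.R0=1 thr2.R0=1

outcome vector order: (thr0.R0,thr1.R0,thr2.R0)
|TSO outcomes| = 8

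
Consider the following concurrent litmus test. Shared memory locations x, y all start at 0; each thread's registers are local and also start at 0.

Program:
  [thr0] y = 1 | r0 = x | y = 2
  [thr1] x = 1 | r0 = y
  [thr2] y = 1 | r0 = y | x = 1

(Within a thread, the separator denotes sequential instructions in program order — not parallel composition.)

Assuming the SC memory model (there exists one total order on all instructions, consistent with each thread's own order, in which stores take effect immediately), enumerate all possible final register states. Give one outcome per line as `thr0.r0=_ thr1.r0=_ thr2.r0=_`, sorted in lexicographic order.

outcome vector order: (thr0.r0,thr1.r0,thr2.r0)
|SC outcomes| = 10

thr0.r0=0 thr1.r0=1 thr2.r0=1
thr0.r0=0 thr1.r0=1 thr2.r0=2
thr0.r0=0 thr1.r0=2 thr2.r0=1
thr0.r0=0 thr1.r0=2 thr2.r0=2
thr0.r0=1 thr1.r0=0 thr2.r0=1
thr0.r0=1 thr1.r0=0 thr2.r0=2
thr0.r0=1 thr1.r0=1 thr2.r0=1
thr0.r0=1 thr1.r0=1 thr2.r0=2
thr0.r0=1 thr1.r0=2 thr2.r0=1
thr0.r0=1 thr1.r0=2 thr2.r0=2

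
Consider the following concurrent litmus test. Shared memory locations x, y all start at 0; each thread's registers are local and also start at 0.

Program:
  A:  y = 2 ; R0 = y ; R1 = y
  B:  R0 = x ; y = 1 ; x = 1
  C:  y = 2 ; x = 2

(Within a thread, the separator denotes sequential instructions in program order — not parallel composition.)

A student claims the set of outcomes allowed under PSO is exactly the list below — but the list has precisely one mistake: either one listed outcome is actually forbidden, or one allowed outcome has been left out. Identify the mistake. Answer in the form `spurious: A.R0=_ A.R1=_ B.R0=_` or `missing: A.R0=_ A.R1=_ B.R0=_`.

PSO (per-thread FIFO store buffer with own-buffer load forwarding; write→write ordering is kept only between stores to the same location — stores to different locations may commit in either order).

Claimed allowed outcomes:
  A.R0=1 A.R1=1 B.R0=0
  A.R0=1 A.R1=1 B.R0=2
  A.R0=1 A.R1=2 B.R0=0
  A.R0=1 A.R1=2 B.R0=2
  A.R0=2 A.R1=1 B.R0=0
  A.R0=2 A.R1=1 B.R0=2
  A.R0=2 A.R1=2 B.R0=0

missing: A.R0=2 A.R1=2 B.R0=2

outcome vector order: (A.R0,A.R1,B.R0)
[PSO] allowed = {1/1/0; 1/1/2; 1/2/0; 1/2/2; 2/1/0; 2/1/2; 2/2/0; 2/2/2}
PSO∖claimed = {2/2/2}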